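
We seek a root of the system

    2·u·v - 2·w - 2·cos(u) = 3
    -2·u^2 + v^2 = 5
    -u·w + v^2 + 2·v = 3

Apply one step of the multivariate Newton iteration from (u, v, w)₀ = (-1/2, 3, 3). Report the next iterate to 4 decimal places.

(0.7816, 1.9895, -0.1420)

At (-1/2, 3, 3): F = (-13.755165, 3.5000, 13.5000).
Jacobian J = [[2·v + 2·sin(u), 2·u, -2], [-4·u, 2·v, 0], [-w, 2·v + 2, -u]].
At the point, J = [[5.041149, -1.0000, -2.0000], [2.0000, 6.0000, 0.0000], [-3.0000, 8.0000, 0.5000]] (det J = -51.876553).
Solving J·Δ = −F gives Δ = (1.2816, -1.0105, -3.1420).
Then the next iterate is (u, v, w)₁ = (0.7816, 1.9895, -0.1420).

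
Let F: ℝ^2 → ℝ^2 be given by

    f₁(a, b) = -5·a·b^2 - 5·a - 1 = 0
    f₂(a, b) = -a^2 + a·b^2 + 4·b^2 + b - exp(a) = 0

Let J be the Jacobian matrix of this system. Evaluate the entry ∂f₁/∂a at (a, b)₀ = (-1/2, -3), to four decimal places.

-50.0000

∂f₁/∂a = -5·b^2 - 5.
At (-1/2, -3) this is -50.0000.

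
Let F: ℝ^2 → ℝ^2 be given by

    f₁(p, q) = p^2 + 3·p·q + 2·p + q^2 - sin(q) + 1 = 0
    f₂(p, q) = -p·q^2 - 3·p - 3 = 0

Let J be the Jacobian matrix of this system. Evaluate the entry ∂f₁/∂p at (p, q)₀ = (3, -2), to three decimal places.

∂f₁/∂p = 2·p + 3·q + 2.
At (3, -2) this is 2.000.

2.000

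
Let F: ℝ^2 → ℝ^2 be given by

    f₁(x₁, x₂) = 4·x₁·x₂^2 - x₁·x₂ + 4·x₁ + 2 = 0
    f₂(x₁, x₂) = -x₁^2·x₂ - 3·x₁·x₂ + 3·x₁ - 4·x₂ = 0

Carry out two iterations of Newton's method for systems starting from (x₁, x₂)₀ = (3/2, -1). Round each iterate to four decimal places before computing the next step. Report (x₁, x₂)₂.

At (3/2, -1): F = (15.5000, 15.2500).
Jacobian J = [[4·x₂^2 - x₂ + 4, 8·x₁·x₂ - x₁], [-2·x₁·x₂ - 3·x₂ + 3, -x₁^2 - 3·x₁ - 4]].
At the point, J = [[9.0000, -13.5000], [9.0000, -10.7500]] (det J = 24.7500).
Solving J·Δ = −F gives Δ = (-1.5859, 0.0909).
Then the next iterate is (x₁, x₂)₁ = (-0.0859, -0.9091).
Round to (-0.0859, -0.9091) and repeat: F = (1.294336, 3.151133), J = [[8.214951, 0.710634], [5.571117, -3.749679]].
Δ = (-0.2040, 0.5372), so (x₁, x₂)₂ = (-0.2899, -0.3719).

(-0.2899, -0.3719)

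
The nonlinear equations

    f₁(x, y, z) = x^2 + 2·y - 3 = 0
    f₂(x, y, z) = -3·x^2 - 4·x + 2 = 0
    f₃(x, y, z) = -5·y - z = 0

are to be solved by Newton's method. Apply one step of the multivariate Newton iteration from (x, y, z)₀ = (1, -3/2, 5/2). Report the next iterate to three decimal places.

At (1, -3/2, 5/2): F = (-5.000, -5.000, 5.000).
Jacobian J = [[2·x, 2, 0], [-6·x - 4, 0, 0], [0, -5, -1]].
At the point, J = [[2.000, 2.000, 0.000], [-10.000, 0.000, 0.000], [0.000, -5.000, -1.000]] (det J = -20.000).
Solving J·Δ = −F gives Δ = (-0.500, 3.000, -10.000).
Then the next iterate is (x, y, z)₁ = (0.500, 1.500, -7.500).

(0.500, 1.500, -7.500)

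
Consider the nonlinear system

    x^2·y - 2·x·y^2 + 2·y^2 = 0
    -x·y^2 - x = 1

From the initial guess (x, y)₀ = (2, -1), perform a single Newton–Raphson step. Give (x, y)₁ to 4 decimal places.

At (2, -1): F = (-6.0000, -5.0000).
Jacobian J = [[2·x·y - 2·y^2, x^2 - 4·x·y + 4·y], [-y^2 - 1, -2·x·y]].
At the point, J = [[-6.0000, 8.0000], [-2.0000, 4.0000]] (det J = -8.0000).
Solving J·Δ = −F gives Δ = (2.0000, 2.2500).
Then the next iterate is (x, y)₁ = (4.0000, 1.2500).

(4.0000, 1.2500)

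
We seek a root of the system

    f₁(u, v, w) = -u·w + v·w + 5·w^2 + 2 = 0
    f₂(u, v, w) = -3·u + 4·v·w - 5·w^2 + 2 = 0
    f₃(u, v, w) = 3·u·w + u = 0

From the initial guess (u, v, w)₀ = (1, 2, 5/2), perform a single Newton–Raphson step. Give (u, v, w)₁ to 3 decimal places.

At (1, 2, 5/2): F = (35.750, -12.250, 8.500).
Jacobian J = [[-w, w, -u + v + 10·w], [-3, 4·w, 4·v - 10·w], [3·w + 1, 0, 3·u]].
At the point, J = [[-2.500, 2.500, 26.000], [-3.000, 10.000, -17.000], [8.500, 0.000, 3.000]] (det J = -2623.750).
Solving J·Δ = −F gives Δ = (-0.536, -1.170, -1.314).
Then the next iterate is (u, v, w)₁ = (0.464, 0.830, 1.186).

(0.464, 0.830, 1.186)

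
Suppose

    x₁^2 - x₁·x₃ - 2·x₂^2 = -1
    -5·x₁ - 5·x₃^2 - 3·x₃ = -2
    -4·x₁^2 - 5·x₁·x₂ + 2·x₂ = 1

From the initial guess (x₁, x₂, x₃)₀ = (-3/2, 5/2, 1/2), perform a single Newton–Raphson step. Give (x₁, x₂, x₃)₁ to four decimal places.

(-0.0416, 1.1294, 0.4322)

At (-3/2, 5/2, 1/2): F = (-8.5000, 6.7500, 13.7500).
Jacobian J = [[2·x₁ - x₃, -4·x₂, -x₁], [-5, 0, -10·x₃ - 3], [-8·x₁ - 5·x₂, -5·x₁ + 2, 0]].
At the point, J = [[-3.5000, -10.0000, 1.5000], [-5.0000, 0.0000, -8.0000], [-0.5000, 9.5000, 0.0000]] (det J = -377.2500).
Solving J·Δ = −F gives Δ = (1.4584, -1.3706, -0.0678).
Then the next iterate is (x₁, x₂, x₃)₁ = (-0.0416, 1.1294, 0.4322).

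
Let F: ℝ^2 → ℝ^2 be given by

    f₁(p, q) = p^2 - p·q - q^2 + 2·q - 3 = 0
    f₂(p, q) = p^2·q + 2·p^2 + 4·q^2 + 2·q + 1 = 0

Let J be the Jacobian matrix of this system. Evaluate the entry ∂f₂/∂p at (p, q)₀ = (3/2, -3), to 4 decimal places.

-3.0000

∂f₂/∂p = 2·p·q + 4·p.
At (3/2, -3) this is -3.0000.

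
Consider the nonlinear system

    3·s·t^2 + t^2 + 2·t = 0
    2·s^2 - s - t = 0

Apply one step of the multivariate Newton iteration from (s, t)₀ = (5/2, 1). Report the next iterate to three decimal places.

At (5/2, 1): F = (10.500, 9.000).
Jacobian J = [[3·t^2, 6·s·t + 2·t + 2], [4·s - 1, -1]].
At the point, J = [[3.000, 19.000], [9.000, -1.000]] (det J = -174.000).
Solving J·Δ = −F gives Δ = (-1.043, -0.388).
Then the next iterate is (s, t)₁ = (1.457, 0.612).

(1.457, 0.612)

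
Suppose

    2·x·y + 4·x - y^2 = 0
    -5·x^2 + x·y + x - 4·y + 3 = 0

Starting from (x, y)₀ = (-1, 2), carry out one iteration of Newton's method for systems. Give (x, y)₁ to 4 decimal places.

At (-1, 2): F = (-12.0000, -13.0000).
Jacobian J = [[2·y + 4, 2·x - 2·y], [-10·x + y + 1, x - 4]].
At the point, J = [[8.0000, -6.0000], [13.0000, -5.0000]] (det J = 38.0000).
Solving J·Δ = −F gives Δ = (0.4737, -1.3684).
Then the next iterate is (x, y)₁ = (-0.5263, 0.6316).

(-0.5263, 0.6316)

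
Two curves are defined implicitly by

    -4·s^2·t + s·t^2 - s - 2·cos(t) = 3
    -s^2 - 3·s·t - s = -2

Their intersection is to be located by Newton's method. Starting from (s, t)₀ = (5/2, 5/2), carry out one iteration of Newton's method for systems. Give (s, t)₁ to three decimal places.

(1.994, 0.010)

At (5/2, 5/2): F = (-50.77271, -25.500).
Jacobian J = [[-8·s·t + t^2 - 1, -4·s^2 + 2·s·t + 2·sin(t)], [-2·s - 3·t - 1, -3·s]].
At the point, J = [[-44.750, -11.30306], [-13.500, -7.500]] (det J = 183.03375).
Solving J·Δ = −F gives Δ = (-0.506, -2.490).
Then the next iterate is (s, t)₁ = (1.994, 0.010).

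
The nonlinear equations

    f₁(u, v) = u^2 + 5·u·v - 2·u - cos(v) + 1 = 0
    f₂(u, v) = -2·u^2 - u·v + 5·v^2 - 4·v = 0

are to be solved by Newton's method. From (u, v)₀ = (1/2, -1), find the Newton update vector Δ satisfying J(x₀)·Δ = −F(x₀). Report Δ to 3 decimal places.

(-0.288, 0.641)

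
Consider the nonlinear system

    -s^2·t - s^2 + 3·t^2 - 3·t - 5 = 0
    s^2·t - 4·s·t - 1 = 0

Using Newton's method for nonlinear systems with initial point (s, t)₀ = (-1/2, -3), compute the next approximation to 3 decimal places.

(-0.201, -1.546)

At (-1/2, -3): F = (31.500, -7.750).
Jacobian J = [[-2·s·t - 2·s, -s^2 + 6·t - 3], [2·s·t - 4·t, s^2 - 4·s]].
At the point, J = [[-2.000, -21.250], [15.000, 2.250]] (det J = 314.250).
Solving J·Δ = −F gives Δ = (0.299, 1.454).
Then the next iterate is (s, t)₁ = (-0.201, -1.546).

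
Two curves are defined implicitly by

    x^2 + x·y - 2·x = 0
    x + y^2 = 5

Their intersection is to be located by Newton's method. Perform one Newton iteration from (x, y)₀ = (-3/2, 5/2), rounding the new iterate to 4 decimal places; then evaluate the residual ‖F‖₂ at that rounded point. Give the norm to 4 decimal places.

At (-3/2, 5/2): F = (1.5000, -0.2500).
Jacobian J = [[2·x + y - 2, x], [1, 2·y]].
At the point, J = [[-2.5000, -1.5000], [1.0000, 5.0000]] (det J = -11.0000).
Solving J·Δ = −F gives Δ = (0.6477, -0.0795).
Then the next iterate is (x, y)₁ = (-0.8523, 2.4205).
Re-evaluating at (-0.8523, 2.4205): F = (0.368023, 0.006520), so ‖F‖₂ = 0.3681.

0.3681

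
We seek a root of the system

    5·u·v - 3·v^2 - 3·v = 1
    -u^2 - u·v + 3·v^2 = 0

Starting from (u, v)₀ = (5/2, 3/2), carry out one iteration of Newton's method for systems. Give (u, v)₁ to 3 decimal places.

(1.656, 1.156)

At (5/2, 3/2): F = (6.500, -3.250).
Jacobian J = [[5·v, 5·u - 6·v - 3], [-2·u - v, -u + 6·v]].
At the point, J = [[7.500, 0.500], [-6.500, 6.500]] (det J = 52.000).
Solving J·Δ = −F gives Δ = (-0.844, -0.344).
Then the next iterate is (u, v)₁ = (1.656, 1.156).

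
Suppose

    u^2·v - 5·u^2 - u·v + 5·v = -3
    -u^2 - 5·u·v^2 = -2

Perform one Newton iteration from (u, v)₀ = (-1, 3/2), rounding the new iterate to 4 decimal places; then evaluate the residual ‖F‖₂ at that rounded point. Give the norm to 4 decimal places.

2.3447

At (-1, 3/2): F = (8.5000, 12.2500).
Jacobian J = [[2·u·v - 10·u - v, u^2 - u + 5], [-2·u - 5·v^2, -10·u·v]].
At the point, J = [[5.5000, 7.0000], [-9.2500, 15.0000]] (det J = 147.2500).
Solving J·Δ = −F gives Δ = (-0.2835, -0.9915).
Then the next iterate is (u, v)₁ = (-1.2835, 0.5085).
Re-evaluating at (-1.2835, 0.5085): F = (-1.204013, 2.012015), so ‖F‖₂ = 2.3447.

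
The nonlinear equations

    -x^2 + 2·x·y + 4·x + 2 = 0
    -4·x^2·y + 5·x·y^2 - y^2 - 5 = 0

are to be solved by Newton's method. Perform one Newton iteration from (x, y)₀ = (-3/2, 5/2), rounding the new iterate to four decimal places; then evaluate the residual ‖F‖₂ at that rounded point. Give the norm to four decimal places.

21.9930

At (-3/2, 5/2): F = (-13.7500, -80.6250).
Jacobian J = [[-2·x + 2·y + 4, 2·x], [-8·x·y + 5·y^2, -4·x^2 + 10·x·y - 2·y]].
At the point, J = [[12.0000, -3.0000], [61.2500, -51.5000]] (det J = -434.2500).
Solving J·Δ = −F gives Δ = (1.0737, -0.2886).
Then the next iterate is (x, y)₁ = (-0.4263, 2.2114).
Re-evaluating at (-0.4263, 2.2114): F = (-1.772371, -21.921469), so ‖F‖₂ = 21.9930.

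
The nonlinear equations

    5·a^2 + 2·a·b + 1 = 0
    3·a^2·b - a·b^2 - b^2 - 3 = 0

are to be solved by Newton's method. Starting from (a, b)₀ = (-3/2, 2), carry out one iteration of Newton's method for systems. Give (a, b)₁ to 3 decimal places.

At (-3/2, 2): F = (6.250, 12.500).
Jacobian J = [[10·a + 2·b, 2·a], [6·a·b - b^2, 3·a^2 - 2·a·b - 2·b]].
At the point, J = [[-11.000, -3.000], [-22.000, 8.750]] (det J = -162.250).
Solving J·Δ = −F gives Δ = (0.568, 0.000).
Then the next iterate is (a, b)₁ = (-0.932, 2.000).

(-0.932, 2.000)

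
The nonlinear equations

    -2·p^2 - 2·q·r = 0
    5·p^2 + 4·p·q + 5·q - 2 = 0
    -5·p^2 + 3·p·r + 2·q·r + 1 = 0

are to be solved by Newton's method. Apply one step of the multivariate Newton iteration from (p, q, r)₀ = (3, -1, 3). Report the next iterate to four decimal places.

At (3, -1, 3): F = (-12.0000, 26.0000, -23.0000).
Jacobian J = [[-4·p, -2·r, -2·q], [10·p + 4·q, 4·p + 5, 0], [-10·p + 3·r, 2·r, 3·p + 2·q]].
At the point, J = [[-12.0000, -6.0000, 2.0000], [26.0000, 17.0000, 0.0000], [-21.0000, 6.0000, 7.0000]] (det J = 690.0000).
Solving J·Δ = −F gives Δ = (-1.0986, 0.1507, -0.1391).
Then the next iterate is (p, q, r)₁ = (1.9014, -0.8493, 2.8609).

(1.9014, -0.8493, 2.8609)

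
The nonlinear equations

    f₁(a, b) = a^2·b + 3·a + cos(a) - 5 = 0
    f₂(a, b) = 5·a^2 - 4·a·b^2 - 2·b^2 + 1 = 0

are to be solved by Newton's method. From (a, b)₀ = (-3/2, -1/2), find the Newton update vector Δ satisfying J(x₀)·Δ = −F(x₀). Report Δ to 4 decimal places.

At (-3/2, -1/2): F = (-10.554263, 13.2500).
Jacobian J = [[2·a·b - sin(a) + 3, a^2], [10·a - 4·b^2, -8·a·b - 4·b]].
At the point, J = [[5.497495, 2.2500], [-16.0000, -4.0000]] (det J = 14.010020).
Solving J·Δ = −F gives Δ = (-0.8854, 6.8541).

(-0.8854, 6.8541)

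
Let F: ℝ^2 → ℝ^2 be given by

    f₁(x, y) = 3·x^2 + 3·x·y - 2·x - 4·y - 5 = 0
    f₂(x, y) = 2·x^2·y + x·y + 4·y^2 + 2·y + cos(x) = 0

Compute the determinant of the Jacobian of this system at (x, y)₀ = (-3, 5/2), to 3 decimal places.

-818.165

J = [[6·x + 3·y - 2, 3·x - 4], [4·x·y + y - sin(x), 2·x^2 + x + 8·y + 2]].
At the point, J = [[-12.500, -13.000], [-27.35888, 37.000]].
det J = -818.165.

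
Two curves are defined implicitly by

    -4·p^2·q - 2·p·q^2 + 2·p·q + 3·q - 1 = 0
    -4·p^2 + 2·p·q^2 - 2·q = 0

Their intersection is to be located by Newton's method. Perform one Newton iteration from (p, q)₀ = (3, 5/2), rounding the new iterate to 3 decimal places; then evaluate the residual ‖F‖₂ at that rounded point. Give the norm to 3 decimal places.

29.016

At (3, 5/2): F = (-106.000, -3.500).
Jacobian J = [[-8·p·q - 2·q^2 + 2·q, -4·p^2 - 4·p·q + 2·p + 3], [-8·p + 2·q^2, 4·p·q - 2]].
At the point, J = [[-67.500, -57.000], [-11.500, 28.000]] (det J = -2545.500).
Solving J·Δ = −F gives Δ = (-1.244, -0.386).
Then the next iterate is (p, q)₁ = (1.756, 2.114).
Re-evaluating at (1.756, 2.114): F = (-29.00313, -0.86703), so ‖F‖₂ = 29.016.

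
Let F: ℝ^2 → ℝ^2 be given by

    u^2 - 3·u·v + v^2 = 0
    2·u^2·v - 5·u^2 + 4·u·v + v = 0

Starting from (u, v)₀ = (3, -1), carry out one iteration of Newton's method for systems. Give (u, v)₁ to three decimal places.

(1.912, -0.163)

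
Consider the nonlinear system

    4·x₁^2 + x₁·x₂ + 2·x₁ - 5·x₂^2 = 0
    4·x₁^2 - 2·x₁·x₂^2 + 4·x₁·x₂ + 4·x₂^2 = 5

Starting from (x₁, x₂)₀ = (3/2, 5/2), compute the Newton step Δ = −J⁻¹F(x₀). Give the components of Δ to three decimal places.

(-1.045, -1.393)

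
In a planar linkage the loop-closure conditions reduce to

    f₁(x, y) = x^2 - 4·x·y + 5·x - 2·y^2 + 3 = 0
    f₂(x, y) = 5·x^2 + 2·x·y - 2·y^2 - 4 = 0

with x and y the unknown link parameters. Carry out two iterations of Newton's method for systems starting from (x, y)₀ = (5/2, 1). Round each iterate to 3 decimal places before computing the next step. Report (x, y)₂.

(1.027, 1.324)

At (5/2, 1): F = (9.750, 30.250).
Jacobian J = [[2·x - 4·y + 5, -4·x - 4·y], [10·x + 2·y, 2·x - 4·y]].
At the point, J = [[6.000, -14.000], [27.000, 1.000]] (det J = 384.000).
Solving J·Δ = −F gives Δ = (-1.128, 0.213).
Then the next iterate is (x, y)₁ = (1.372, 1.213).
Round to (1.372, 1.213) and repeat: F = (2.14270, 5.79765), J = [[2.892, -10.340], [16.146, -2.108]].
Δ = (-0.345, 0.111), so (x, y)₂ = (1.027, 1.324).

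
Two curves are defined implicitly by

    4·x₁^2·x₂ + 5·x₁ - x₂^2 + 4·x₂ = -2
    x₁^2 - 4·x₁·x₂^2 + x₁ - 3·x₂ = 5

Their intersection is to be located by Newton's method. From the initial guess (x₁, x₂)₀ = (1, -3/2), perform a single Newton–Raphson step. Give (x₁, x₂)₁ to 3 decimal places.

(-4.750, -4.500)

At (1, -3/2): F = (-7.250, -7.500).
Jacobian J = [[8·x₁·x₂ + 5, 4·x₁^2 - 2·x₂ + 4], [2·x₁ - 4·x₂^2 + 1, -8·x₁·x₂ - 3]].
At the point, J = [[-7.000, 11.000], [-6.000, 9.000]] (det J = 3.000).
Solving J·Δ = −F gives Δ = (-5.750, -3.000).
Then the next iterate is (x₁, x₂)₁ = (-4.750, -4.500).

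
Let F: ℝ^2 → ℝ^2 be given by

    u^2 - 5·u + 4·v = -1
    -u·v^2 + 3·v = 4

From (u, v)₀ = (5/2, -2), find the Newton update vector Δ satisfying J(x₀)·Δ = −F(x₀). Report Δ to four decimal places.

At (5/2, -2): F = (-13.2500, -20.0000).
Jacobian J = [[2·u - 5, 4], [-v^2, -2·u·v + 3]].
At the point, J = [[0.0000, 4.0000], [-4.0000, 13.0000]] (det J = 16.0000).
Solving J·Δ = −F gives Δ = (5.7656, 3.3125).

(5.7656, 3.3125)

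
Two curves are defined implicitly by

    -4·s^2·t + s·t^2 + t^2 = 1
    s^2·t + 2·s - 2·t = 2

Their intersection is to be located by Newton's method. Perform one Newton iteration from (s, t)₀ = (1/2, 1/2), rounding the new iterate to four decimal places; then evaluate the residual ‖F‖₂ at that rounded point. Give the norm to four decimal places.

12.2503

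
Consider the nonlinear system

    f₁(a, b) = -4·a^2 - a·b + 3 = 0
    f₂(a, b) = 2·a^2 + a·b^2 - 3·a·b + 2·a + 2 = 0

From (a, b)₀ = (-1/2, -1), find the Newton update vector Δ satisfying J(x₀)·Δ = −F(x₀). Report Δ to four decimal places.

(-0.3810, 0.8095)

At (-1/2, -1): F = (1.5000, -0.5000).
Jacobian J = [[-8·a - b, -a], [4·a + b^2 - 3·b + 2, 2·a·b - 3·a]].
At the point, J = [[5.0000, 0.5000], [4.0000, 2.5000]] (det J = 10.5000).
Solving J·Δ = −F gives Δ = (-0.3810, 0.8095).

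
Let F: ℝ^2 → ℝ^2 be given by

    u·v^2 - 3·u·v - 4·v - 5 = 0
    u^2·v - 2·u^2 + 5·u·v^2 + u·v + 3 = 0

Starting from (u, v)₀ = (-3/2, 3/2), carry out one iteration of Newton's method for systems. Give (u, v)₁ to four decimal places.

(-2.4142, 0.1080)

At (-3/2, 3/2): F = (-7.6250, -17.2500).
Jacobian J = [[v^2 - 3·v, 2·u·v - 3·u - 4], [2·u·v - 4·u + 5·v^2 + v, u^2 + 10·u·v + u]].
At the point, J = [[-2.2500, -4.0000], [14.2500, -21.7500]] (det J = 105.9375).
Solving J·Δ = −F gives Δ = (-0.9142, -1.3920).
Then the next iterate is (u, v)₁ = (-2.4142, 0.1080).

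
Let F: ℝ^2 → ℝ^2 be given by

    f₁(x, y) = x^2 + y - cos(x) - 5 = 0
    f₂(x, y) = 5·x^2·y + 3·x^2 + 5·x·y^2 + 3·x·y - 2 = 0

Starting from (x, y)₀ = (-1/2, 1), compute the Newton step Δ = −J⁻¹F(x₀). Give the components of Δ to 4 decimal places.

(-3.6430, -0.7619)

At (-1/2, 1): F = (-4.627583, -4.0000).
Jacobian J = [[2·x + sin(x), 1], [10·x·y + 6·x + 5·y^2 + 3·y, 5·x^2 + 10·x·y + 3·x]].
At the point, J = [[-1.479426, 1.0000], [0.0000, -5.2500]] (det J = 7.766984).
Solving J·Δ = −F gives Δ = (-3.6430, -0.7619).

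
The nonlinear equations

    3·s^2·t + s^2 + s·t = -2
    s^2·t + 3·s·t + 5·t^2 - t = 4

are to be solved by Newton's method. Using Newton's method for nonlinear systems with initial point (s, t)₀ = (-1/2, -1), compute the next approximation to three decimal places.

(-2.654, -0.383)

At (-1/2, -1): F = (2.000, 3.250).
Jacobian J = [[6·s·t + 2·s + t, 3·s^2 + s], [2·s·t + 3·t, s^2 + 3·s + 10·t - 1]].
At the point, J = [[1.000, 0.250], [-2.000, -12.250]] (det J = -11.750).
Solving J·Δ = −F gives Δ = (-2.154, 0.617).
Then the next iterate is (s, t)₁ = (-2.654, -0.383).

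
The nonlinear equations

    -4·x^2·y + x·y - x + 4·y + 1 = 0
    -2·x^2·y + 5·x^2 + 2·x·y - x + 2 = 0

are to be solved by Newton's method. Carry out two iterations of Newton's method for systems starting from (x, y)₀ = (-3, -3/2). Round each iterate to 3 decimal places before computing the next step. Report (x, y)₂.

At (-3, -3/2): F = (56.500, 86.000).
Jacobian J = [[-8·x·y + y - 1, -4·x^2 + x + 4], [-4·x·y + 10·x + 2·y - 1, -2·x^2 + 2·x]].
At the point, J = [[-38.500, -35.000], [-52.000, -24.000]] (det J = -896.000).
Solving J·Δ = −F gives Δ = (1.846, -0.416).
Then the next iterate is (x, y)₁ = (-1.154, -1.916).
Round to (-1.154, -1.916) and repeat: F = (6.90734, 19.33784), J = [[-20.60451, -2.48086], [-25.21626, -4.97143]].
Δ = (-0.342, 5.624), so (x, y)₂ = (-1.496, 3.708).

(-1.496, 3.708)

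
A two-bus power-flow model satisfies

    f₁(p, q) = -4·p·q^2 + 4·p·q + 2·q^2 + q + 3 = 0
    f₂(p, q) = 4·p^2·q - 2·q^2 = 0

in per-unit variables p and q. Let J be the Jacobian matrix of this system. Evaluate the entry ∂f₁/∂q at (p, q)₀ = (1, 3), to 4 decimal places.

-7.0000

∂f₁/∂q = -8·p·q + 4·p + 4·q + 1.
At (1, 3) this is -7.0000.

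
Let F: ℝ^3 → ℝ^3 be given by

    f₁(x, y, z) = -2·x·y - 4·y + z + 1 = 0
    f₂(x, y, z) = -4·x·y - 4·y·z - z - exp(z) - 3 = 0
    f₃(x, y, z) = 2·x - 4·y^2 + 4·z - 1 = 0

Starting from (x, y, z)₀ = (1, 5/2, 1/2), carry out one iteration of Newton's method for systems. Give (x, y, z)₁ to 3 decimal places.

(-0.231, 1.270, 0.464)

At (1, 5/2, 1/2): F = (-13.500, -20.14872, -22.000).
Jacobian J = [[-2·y, -2·x - 4, 1], [-4·y, -4·x - 4·z, -4·y - exp(z) - 1], [2, -8·y, 4]].
At the point, J = [[-5.000, -6.000, 1.000], [-10.000, -6.000, -12.64872], [2.000, -20.000, 4.000]] (det J = 1508.65678).
Solving J·Δ = −F gives Δ = (-1.231, -1.230, -0.036).
Then the next iterate is (x, y, z)₁ = (-0.231, 1.270, 0.464).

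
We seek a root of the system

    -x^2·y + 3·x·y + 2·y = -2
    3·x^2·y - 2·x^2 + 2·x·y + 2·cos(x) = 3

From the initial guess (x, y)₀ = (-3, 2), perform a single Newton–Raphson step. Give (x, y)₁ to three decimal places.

(2.210, 5.986)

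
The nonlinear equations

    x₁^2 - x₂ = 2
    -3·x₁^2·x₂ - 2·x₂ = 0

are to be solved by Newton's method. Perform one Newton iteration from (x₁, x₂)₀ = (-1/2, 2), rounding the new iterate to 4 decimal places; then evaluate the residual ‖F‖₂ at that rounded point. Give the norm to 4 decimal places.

6.3762

At (-1/2, 2): F = (-3.7500, -5.5000).
Jacobian J = [[2·x₁, -1], [-6·x₁·x₂, -3·x₁^2 - 2]].
At the point, J = [[-1.0000, -1.0000], [6.0000, -2.7500]] (det J = 8.7500).
Solving J·Δ = −F gives Δ = (-0.5500, -3.2000).
Then the next iterate is (x₁, x₂)₁ = (-1.0500, -1.2000).
Re-evaluating at (-1.0500, -1.2000): F = (0.3025, 6.3690), so ‖F‖₂ = 6.3762.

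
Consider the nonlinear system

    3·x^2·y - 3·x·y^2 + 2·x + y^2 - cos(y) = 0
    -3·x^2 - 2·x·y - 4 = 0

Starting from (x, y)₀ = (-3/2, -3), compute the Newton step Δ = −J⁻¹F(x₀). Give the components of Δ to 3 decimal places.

At (-3/2, -3): F = (27.23999, -19.750).
Jacobian J = [[6·x·y - 3·y^2 + 2, 3·x^2 - 6·x·y + 2·y + sin(y)], [-6·x - 2·y, -2·x]].
At the point, J = [[2.000, -26.39112], [15.000, 3.000]] (det J = 401.86680).
Solving J·Δ = −F gives Δ = (1.094, 1.115).

(1.094, 1.115)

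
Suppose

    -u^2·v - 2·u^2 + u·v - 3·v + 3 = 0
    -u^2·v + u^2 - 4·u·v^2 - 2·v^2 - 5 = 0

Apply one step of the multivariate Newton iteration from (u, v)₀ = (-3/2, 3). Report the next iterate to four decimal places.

(0.0565, 3.9286)

At (-3/2, 3): F = (-21.7500, 26.5000).
Jacobian J = [[-2·u·v - 4·u + v, -u^2 + u - 3], [-2·u·v + 2·u - 4·v^2, -u^2 - 8·u·v - 4·v]].
At the point, J = [[18.0000, -6.7500], [-30.0000, 21.7500]] (det J = 189.0000).
Solving J·Δ = −F gives Δ = (1.5565, 0.9286).
Then the next iterate is (u, v)₁ = (0.0565, 3.9286).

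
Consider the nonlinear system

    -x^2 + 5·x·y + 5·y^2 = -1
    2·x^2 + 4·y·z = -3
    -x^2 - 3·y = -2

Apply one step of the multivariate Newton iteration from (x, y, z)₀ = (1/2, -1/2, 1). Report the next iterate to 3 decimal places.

At (1/2, -1/2, 1): F = (0.750, 1.500, 3.250).
Jacobian J = [[-2·x + 5·y, 5·x + 10·y, 0], [4·x, 4·z, 4·y], [-2·x, -3, 0]].
At the point, J = [[-3.500, -2.500, 0.000], [2.000, 4.000, -2.000], [-1.000, -3.000, 0.000]] (det J = 16.000).
Solving J·Δ = −F gives Δ = (-0.734, 1.328, 2.672).
Then the next iterate is (x, y, z)₁ = (-0.234, 0.828, 3.672).

(-0.234, 0.828, 3.672)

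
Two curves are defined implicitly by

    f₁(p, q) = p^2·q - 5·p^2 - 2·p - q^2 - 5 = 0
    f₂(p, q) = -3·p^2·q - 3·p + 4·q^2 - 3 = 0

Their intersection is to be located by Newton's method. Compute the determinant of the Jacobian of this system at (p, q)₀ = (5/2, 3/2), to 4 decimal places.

J = [[2·p·q - 10·p - 2, p^2 - 2·q], [-6·p·q - 3, -3·p^2 + 8·q]].
At the point, J = [[-19.5000, 3.2500], [-25.5000, -6.7500]].
det J = 214.5000.

214.5000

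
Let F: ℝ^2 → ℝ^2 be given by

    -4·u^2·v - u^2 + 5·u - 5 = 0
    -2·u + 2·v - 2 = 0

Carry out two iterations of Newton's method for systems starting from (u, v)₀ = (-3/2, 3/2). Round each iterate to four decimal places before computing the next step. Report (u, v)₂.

(1.5653, 2.5653)

At (-3/2, 3/2): F = (-28.2500, 4.0000).
Jacobian J = [[-8·u·v - 2·u + 5, -4·u^2], [-2, 2]].
At the point, J = [[26.0000, -9.0000], [-2.0000, 2.0000]] (det J = 34.0000).
Solving J·Δ = −F gives Δ = (0.6029, -1.3971).
Then the next iterate is (u, v)₁ = (-0.8971, 0.1029).
Round to (-0.8971, 0.1029) and repeat: F = (-10.621539, 0.0000), J = [[7.532693, -3.219154], [-2.0000, 2.0000]].
Δ = (2.4624, 2.4624), so (u, v)₂ = (1.5653, 2.5653).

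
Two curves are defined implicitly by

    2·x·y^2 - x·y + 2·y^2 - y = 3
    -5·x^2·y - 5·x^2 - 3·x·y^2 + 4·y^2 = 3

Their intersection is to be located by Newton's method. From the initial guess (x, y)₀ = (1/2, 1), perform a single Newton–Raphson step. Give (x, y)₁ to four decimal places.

(0.3735, 1.3614)

At (1/2, 1): F = (-1.5000, -3.0000).
Jacobian J = [[2·y^2 - y, 4·x·y - x + 4·y - 1], [-10·x·y - 10·x - 3·y^2, -5·x^2 - 6·x·y + 8·y]].
At the point, J = [[1.0000, 4.5000], [-13.0000, 3.7500]] (det J = 62.2500).
Solving J·Δ = −F gives Δ = (-0.1265, 0.3614).
Then the next iterate is (x, y)₁ = (0.3735, 1.3614).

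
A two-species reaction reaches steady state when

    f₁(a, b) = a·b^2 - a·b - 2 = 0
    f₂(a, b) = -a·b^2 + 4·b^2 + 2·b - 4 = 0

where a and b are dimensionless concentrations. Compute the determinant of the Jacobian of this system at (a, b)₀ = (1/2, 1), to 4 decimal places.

0.5000

J = [[b^2 - b, 2·a·b - a], [-b^2, -2·a·b + 8·b + 2]].
At the point, J = [[0.0000, 0.5000], [-1.0000, 9.0000]].
det J = 0.5000.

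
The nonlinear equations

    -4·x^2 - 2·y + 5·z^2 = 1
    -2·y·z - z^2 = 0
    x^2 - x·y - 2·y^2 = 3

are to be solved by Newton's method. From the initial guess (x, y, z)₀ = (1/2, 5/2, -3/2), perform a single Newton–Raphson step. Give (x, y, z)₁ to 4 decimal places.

(7.2500, -0.0357, -2.6786)

At (1/2, 5/2, -3/2): F = (4.2500, 5.2500, -16.5000).
Jacobian J = [[-8·x, -2, 10·z], [0, -2·z, -2·y - 2·z], [2·x - y, -x - 4·y, 0]].
At the point, J = [[-4.0000, -2.0000, -15.0000], [0.0000, 3.0000, -2.0000], [-1.5000, -10.5000, 0.0000]] (det J = 10.5000).
Solving J·Δ = −F gives Δ = (6.7500, -2.5357, -1.1786).
Then the next iterate is (x, y, z)₁ = (7.2500, -0.0357, -2.6786).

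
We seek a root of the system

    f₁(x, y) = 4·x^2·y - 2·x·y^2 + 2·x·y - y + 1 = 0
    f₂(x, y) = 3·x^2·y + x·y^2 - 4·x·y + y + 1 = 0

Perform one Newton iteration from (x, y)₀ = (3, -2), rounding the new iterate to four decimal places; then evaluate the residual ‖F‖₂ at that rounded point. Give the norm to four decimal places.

29.0331

At (3, -2): F = (-105.0000, -19.0000).
Jacobian J = [[8·x·y - 2·y^2 + 2·y, 4·x^2 - 4·x·y + 2·x - 1], [6·x·y + y^2 - 4·y, 3·x^2 + 2·x·y - 4·x + 1]].
At the point, J = [[-60.0000, 65.0000], [-24.0000, 4.0000]] (det J = 1320.0000).
Solving J·Δ = −F gives Δ = (-0.6174, 1.0455).
Then the next iterate is (x, y)₁ = (2.3826, -0.9545).
Re-evaluating at (2.3826, -0.9545): F = (-28.609272, -4.942485), so ‖F‖₂ = 29.0331.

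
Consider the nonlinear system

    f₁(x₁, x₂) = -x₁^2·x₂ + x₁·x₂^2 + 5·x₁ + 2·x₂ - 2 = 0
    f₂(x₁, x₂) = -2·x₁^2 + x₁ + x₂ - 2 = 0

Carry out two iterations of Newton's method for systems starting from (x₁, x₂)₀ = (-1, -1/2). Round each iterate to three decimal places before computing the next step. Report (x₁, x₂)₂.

At (-1, -1/2): F = (-7.750, -5.500).
Jacobian J = [[-2·x₁·x₂ + x₂^2 + 5, -x₁^2 + 2·x₁·x₂ + 2], [-4·x₁ + 1, 1]].
At the point, J = [[4.250, 2.000], [5.000, 1.000]] (det J = -5.750).
Solving J·Δ = −F gives Δ = (0.565, 2.674).
Then the next iterate is (x₁, x₂)₁ = (-0.435, 2.174).
Round to (-0.435, 2.174) and repeat: F = (-2.29431, -0.63945), J = [[11.61766, -0.08060], [2.740, 1.000]].
Δ = (0.198, 0.097), so (x₁, x₂)₂ = (-0.237, 2.271).

(-0.237, 2.271)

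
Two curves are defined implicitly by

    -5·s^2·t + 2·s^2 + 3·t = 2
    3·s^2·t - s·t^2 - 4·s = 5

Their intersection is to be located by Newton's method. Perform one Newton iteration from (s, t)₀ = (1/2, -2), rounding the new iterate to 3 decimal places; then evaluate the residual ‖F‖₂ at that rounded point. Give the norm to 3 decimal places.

At (1/2, -2): F = (-5.000, -10.500).
Jacobian J = [[-10·s·t + 4·s, -5·s^2 + 3], [6·s·t - t^2 - 4, 3·s^2 - 2·s·t]].
At the point, J = [[12.000, 1.750], [-14.000, 2.750]] (det J = 57.500).
Solving J·Δ = −F gives Δ = (-0.080, 3.409).
Then the next iterate is (s, t)₁ = (0.420, 1.409).
Re-evaluating at (0.420, 1.409): F = (1.33706, -6.76818), so ‖F‖₂ = 6.899.

6.899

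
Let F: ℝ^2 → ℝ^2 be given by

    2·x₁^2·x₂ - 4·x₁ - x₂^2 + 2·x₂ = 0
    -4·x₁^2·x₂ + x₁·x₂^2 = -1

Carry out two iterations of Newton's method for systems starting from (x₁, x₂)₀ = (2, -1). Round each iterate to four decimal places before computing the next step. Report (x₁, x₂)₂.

(-1.4733, -2.2636)

At (2, -1): F = (-19.0000, 19.0000).
Jacobian J = [[4·x₁·x₂ - 4, 2·x₁^2 - 2·x₂ + 2], [-8·x₁·x₂ + x₂^2, -4·x₁^2 + 2·x₁·x₂]].
At the point, J = [[-12.0000, 12.0000], [17.0000, -20.0000]] (det J = 36.0000).
Solving J·Δ = −F gives Δ = (-4.2222, -2.6389).
Then the next iterate is (x₁, x₂)₁ = (-2.2222, -3.6389).
Round to (-2.2222, -3.6389) and repeat: F = (-47.569628, 43.452600), J = [[28.345454, 19.154146], [-51.449315, -3.579964]].
Δ = (0.7489, 1.3753), so (x₁, x₂)₂ = (-1.4733, -2.2636).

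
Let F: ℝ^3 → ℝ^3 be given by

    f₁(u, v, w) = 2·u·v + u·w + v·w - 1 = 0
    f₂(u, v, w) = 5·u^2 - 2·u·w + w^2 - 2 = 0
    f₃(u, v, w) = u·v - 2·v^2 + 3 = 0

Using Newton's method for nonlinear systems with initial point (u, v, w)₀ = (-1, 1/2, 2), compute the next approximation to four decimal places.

At (-1, 1/2, 2): F = (-3.0000, 11.0000, 2.0000).
Jacobian J = [[2·v + w, 2·u + w, u + v], [10·u - 2·w, 0, -2·u + 2·w], [v, u - 4·v, 0]].
At the point, J = [[3.0000, 0.0000, -0.5000], [-14.0000, 0.0000, 6.0000], [0.5000, -3.0000, 0.0000]] (det J = 33.0000).
Solving J·Δ = −F gives Δ = (1.1364, 0.8561, 0.8182).
Then the next iterate is (u, v, w)₁ = (0.1364, 1.3561, 2.8182).

(0.1364, 1.3561, 2.8182)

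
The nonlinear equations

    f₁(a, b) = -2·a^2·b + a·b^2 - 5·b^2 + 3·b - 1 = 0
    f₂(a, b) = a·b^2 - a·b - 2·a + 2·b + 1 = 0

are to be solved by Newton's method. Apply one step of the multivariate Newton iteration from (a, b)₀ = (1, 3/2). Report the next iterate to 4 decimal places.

At (1, 3/2): F = (-8.5000, 2.7500).
Jacobian J = [[-4·a·b + b^2, -2·a^2 + 2·a·b - 10·b + 3], [b^2 - b - 2, 2·a·b - a + 2]].
At the point, J = [[-3.7500, -11.0000], [-1.2500, 4.0000]] (det J = -28.7500).
Solving J·Δ = −F gives Δ = (-0.1304, -0.7283).
Then the next iterate is (a, b)₁ = (0.8696, 0.7717).

(0.8696, 0.7717)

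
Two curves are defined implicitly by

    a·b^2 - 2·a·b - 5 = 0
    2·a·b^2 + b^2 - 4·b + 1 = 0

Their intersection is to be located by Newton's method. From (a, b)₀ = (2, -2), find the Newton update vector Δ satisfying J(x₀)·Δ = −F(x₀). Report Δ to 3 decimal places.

At (2, -2): F = (11.000, 29.000).
Jacobian J = [[b^2 - 2·b, 2·a·b - 2·a], [2·b^2, 4·a·b + 2·b - 4]].
At the point, J = [[8.000, -12.000], [8.000, -24.000]] (det J = -96.000).
Solving J·Δ = −F gives Δ = (0.875, 1.500).

(0.875, 1.500)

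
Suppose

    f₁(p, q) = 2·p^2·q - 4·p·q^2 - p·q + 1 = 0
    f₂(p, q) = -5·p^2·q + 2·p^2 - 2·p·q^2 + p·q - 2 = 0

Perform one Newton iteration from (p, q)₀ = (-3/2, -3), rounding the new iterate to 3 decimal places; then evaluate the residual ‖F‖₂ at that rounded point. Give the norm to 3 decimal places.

At (-3/2, -3): F = (37.000, 67.750).
Jacobian J = [[4·p·q - 4·q^2 - q, 2·p^2 - 8·p·q - p], [-10·p·q + 4·p - 2·q^2 + q, -5·p^2 - 4·p·q + p]].
At the point, J = [[-15.000, -30.000], [-72.000, -30.750]] (det J = -1698.750).
Solving J·Δ = −F gives Δ = (0.527, 0.970).
Then the next iterate is (p, q)₁ = (-0.973, -2.030).
Re-evaluating at (-0.973, -2.030): F = (11.21963, 19.49722), so ‖F‖₂ = 22.495.

22.495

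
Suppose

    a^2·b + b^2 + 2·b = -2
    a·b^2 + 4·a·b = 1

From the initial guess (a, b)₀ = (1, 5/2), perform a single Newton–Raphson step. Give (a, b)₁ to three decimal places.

(1.232, 0.386)

At (1, 5/2): F = (15.750, 15.250).
Jacobian J = [[2·a·b, a^2 + 2·b + 2], [b^2 + 4·b, 2·a·b + 4·a]].
At the point, J = [[5.000, 8.000], [16.250, 9.000]] (det J = -85.000).
Solving J·Δ = −F gives Δ = (0.232, -2.114).
Then the next iterate is (a, b)₁ = (1.232, 0.386).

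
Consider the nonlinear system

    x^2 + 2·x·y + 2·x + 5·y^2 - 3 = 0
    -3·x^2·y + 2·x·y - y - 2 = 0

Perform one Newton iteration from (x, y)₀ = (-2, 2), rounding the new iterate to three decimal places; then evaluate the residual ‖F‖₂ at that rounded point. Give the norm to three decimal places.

At (-2, 2): F = (9.000, -36.000).
Jacobian J = [[2·x + 2·y + 2, 2·x + 10·y], [-6·x·y + 2·y, -3·x^2 + 2·x - 1]].
At the point, J = [[2.000, 16.000], [28.000, -17.000]] (det J = -482.000).
Solving J·Δ = −F gives Δ = (0.878, -0.672).
Then the next iterate is (x, y)₁ = (-1.122, 1.328).
Re-evaluating at (-1.122, 1.328): F = (1.85277, -11.32343), so ‖F‖₂ = 11.474.

11.474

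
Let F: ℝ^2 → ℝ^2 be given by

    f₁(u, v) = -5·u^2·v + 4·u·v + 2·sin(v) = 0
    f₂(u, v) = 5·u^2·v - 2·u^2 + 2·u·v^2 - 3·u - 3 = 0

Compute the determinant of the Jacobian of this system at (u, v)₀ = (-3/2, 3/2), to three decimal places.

J = [[-10·u·v + 4·v, -5·u^2 + 4·u + 2·cos(v)], [10·u·v - 4·u + 2·v^2 - 3, 5·u^2 + 4·u·v]].
At the point, J = [[28.500, -17.10853], [-15.000, 2.250]].
det J = -192.503.

-192.503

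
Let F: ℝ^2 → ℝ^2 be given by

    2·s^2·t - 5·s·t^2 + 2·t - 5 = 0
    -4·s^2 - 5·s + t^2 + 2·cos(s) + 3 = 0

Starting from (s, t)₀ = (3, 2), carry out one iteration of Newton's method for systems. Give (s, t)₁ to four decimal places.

(1.3215, 1.2071)

At (3, 2): F = (-25.0000, -45.979985).
Jacobian J = [[4·s·t - 5·t^2, 2·s^2 - 10·s·t + 2], [-8·s - 2·sin(s) - 5, 2·t]].
At the point, J = [[4.0000, -40.0000], [-29.282240, 4.0000]] (det J = -1155.289601).
Solving J·Δ = −F gives Δ = (-1.6785, -0.7929).
Then the next iterate is (s, t)₁ = (1.3215, 1.2071).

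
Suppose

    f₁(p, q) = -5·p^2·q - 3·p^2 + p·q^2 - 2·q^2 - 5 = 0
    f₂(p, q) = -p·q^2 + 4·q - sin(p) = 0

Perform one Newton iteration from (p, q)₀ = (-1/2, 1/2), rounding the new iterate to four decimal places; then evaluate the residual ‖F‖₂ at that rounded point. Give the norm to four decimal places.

At (-1/2, 1/2): F = (-7.0000, 2.604426).
Jacobian J = [[-10·p·q - 6·p + q^2, -5·p^2 + 2·p·q - 4·q], [-q^2 - cos(p), -2·p·q + 4]].
At the point, J = [[5.7500, -3.7500], [-1.127583, 4.5000]] (det J = 21.646565).
Solving J·Δ = −F gives Δ = (1.0040, -0.3272).
Then the next iterate is (p, q)₁ = (0.5040, 0.1728).
Re-evaluating at (0.5040, 0.1728): F = (-6.026188, 0.193219), so ‖F‖₂ = 6.0293.

6.0293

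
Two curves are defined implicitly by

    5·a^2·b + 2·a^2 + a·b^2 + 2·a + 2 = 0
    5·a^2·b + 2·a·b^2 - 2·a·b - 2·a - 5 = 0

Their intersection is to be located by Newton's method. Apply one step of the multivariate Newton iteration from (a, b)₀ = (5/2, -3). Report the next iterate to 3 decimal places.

(1.649, -2.643)

At (5/2, -3): F = (-51.750, -43.750).
Jacobian J = [[10·a·b + 4·a + b^2 + 2, 5·a^2 + 2·a·b], [10·a·b + 2·b^2 - 2·b - 2, 5·a^2 + 4·a·b - 2·a]].
At the point, J = [[-54.000, 16.250], [-53.000, -3.750]] (det J = 1063.750).
Solving J·Δ = −F gives Δ = (-0.851, 0.357).
Then the next iterate is (a, b)₁ = (1.649, -2.643).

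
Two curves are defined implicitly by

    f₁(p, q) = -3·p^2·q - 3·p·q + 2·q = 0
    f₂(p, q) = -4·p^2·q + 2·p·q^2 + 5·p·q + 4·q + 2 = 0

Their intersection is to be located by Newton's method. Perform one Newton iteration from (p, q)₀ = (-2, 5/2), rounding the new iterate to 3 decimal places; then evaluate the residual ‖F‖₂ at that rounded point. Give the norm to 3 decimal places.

At (-2, 5/2): F = (-10.000, -78.000).
Jacobian J = [[-6·p·q - 3·q, -3·p^2 - 3·p + 2], [-8·p·q + 2·q^2 + 5·q, -4·p^2 + 4·p·q + 5·p + 4]].
At the point, J = [[22.500, -4.000], [65.000, -42.000]] (det J = -685.000).
Solving J·Δ = −F gives Δ = (0.158, -1.613).
Then the next iterate is (p, q)₁ = (-1.842, 0.887).
Re-evaluating at (-1.842, 0.887): F = (-2.35312, -17.55796), so ‖F‖₂ = 17.715.

17.715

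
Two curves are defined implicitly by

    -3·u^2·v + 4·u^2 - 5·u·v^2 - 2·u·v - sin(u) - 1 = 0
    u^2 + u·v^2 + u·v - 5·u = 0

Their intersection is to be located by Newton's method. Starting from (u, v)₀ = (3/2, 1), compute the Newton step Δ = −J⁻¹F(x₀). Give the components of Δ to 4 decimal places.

At (3/2, 1): F = (-10.247495, -2.2500).
Jacobian J = [[-6·u·v + 8·u - 5·v^2 - 2·v - cos(u), -3·u^2 - 10·u·v - 2·u], [2·u + v^2 + v - 5, 2·u·v + u]].
At the point, J = [[-4.070737, -24.7500], [0.0000, 4.5000]] (det J = -18.318317).
Solving J·Δ = −F gives Δ = (-5.5573, 0.5000).

(-5.5573, 0.5000)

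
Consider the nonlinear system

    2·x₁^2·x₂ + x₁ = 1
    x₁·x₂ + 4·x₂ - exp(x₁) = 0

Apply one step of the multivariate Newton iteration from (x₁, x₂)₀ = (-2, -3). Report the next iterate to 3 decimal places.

(-1.935, 0.170)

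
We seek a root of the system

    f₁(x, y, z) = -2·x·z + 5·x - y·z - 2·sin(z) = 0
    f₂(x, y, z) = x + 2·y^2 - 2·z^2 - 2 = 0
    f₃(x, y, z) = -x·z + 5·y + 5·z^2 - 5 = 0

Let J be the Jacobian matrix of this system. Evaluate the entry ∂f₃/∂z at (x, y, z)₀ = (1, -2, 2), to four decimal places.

19.0000

∂f₃/∂z = -x + 10·z.
At (1, -2, 2) this is 19.0000.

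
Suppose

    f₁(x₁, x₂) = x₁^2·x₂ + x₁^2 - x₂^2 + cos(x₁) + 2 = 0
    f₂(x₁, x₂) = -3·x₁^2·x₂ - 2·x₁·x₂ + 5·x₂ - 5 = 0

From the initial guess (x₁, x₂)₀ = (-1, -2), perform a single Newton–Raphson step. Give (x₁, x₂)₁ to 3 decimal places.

(-2.074, -0.898)

At (-1, -2): F = (-2.45970, -13.000).
Jacobian J = [[2·x₁·x₂ + 2·x₁ - sin(x₁), x₁^2 - 2·x₂], [-6·x₁·x₂ - 2·x₂, -3·x₁^2 - 2·x₁ + 5]].
At the point, J = [[2.84147, 5.000], [-8.000, 4.000]] (det J = 51.36588).
Solving J·Δ = −F gives Δ = (-1.074, 1.102).
Then the next iterate is (x₁, x₂)₁ = (-2.074, -0.898).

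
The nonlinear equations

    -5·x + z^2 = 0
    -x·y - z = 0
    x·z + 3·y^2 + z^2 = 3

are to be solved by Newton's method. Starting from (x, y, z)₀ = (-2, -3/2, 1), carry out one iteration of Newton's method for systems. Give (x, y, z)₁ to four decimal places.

At (-2, -3/2, 1): F = (11.0000, -4.0000, 2.7500).
Jacobian J = [[-5, 0, 2·z], [-y, -x, -1], [z, 6·y, x + 2·z]].
At the point, J = [[-5.0000, 0.0000, 2.0000], [1.5000, 2.0000, -1.0000], [1.0000, -9.0000, 0.0000]] (det J = 14.0000).
Solving J·Δ = −F gives Δ = (2.7143, 0.6071, 1.2857).
Then the next iterate is (x, y, z)₁ = (0.7143, -0.8929, 2.2857).

(0.7143, -0.8929, 2.2857)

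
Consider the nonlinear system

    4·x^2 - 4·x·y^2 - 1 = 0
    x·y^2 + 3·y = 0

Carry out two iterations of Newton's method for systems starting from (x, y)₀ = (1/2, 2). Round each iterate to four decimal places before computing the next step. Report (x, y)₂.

(0.6885, 0.0743)

At (1/2, 2): F = (-8.0000, 8.0000).
Jacobian J = [[8·x - 4·y^2, -8·x·y], [y^2, 2·x·y + 3]].
At the point, J = [[-12.0000, -8.0000], [4.0000, 5.0000]] (det J = -28.0000).
Solving J·Δ = −F gives Δ = (0.8571, -2.2857).
Then the next iterate is (x, y)₁ = (1.3571, -0.2857).
Round to (1.3571, -0.2857) and repeat: F = (5.923791, -0.746327), J = [[10.530302, 3.101788], [0.081624, 2.224553]].
Δ = (-0.6686, 0.3600), so (x, y)₂ = (0.6885, 0.0743).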